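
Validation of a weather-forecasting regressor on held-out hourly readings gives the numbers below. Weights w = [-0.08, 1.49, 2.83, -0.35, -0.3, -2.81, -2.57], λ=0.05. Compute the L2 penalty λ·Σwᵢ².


‖w‖₂² = (-0.08)² + (1.49)² + (2.83)² + (-0.35)² + (-0.3)² + (-2.81)² + (-2.57)²
     = 0.0064 + 2.2201 + 8.0089 + 0.1225 + 0.09 + 7.8961 + 6.6049
     = 24.9489
λ·‖w‖₂² = 0.05·24.9489 = 1.247445

1.247445


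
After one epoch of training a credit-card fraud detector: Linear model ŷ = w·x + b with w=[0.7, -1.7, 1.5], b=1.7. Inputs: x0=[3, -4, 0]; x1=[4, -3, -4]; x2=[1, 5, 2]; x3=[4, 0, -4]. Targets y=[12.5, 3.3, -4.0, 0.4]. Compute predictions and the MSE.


ŷ0 = (0.7)·(3) + (-1.7)·(-4) + (1.5)·(0) + 1.7 = 10.6
ŷ1 = (0.7)·(4) + (-1.7)·(-3) + (1.5)·(-4) + 1.7 = 3.6
ŷ2 = (0.7)·(1) + (-1.7)·(5) + (1.5)·(2) + 1.7 = -3.1
ŷ3 = (0.7)·(4) + (-1.7)·(0) + (1.5)·(-4) + 1.7 = -1.5
errors² = [3.61, 0.09, 0.81, 3.61]
MSE = 8.1200/4 = 2.03

2.03


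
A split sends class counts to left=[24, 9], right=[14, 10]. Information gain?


Parent = [38, 19], H_parent = 0.9183
H_left = 0.8454 (n=33), H_right = 0.9799 (n=24)
H_children = (33/57)·0.8454 + (24/57)·0.9799 = 0.902
IG = 0.9183 - 0.902 = 0.0163

0.0163


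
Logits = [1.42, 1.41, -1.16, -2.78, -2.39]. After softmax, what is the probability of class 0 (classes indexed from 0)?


Exponentials: e^1.42=4.1371, e^1.41=4.096, e^-1.16=0.3135, e^-2.78=0.062, e^-2.39=0.0916
Sum = 8.7002
Softmax = [0.4755, 0.4708, 0.036, 0.0071, 0.0105]
p[0] = 4.1371/8.7002 = 0.4755

0.4755


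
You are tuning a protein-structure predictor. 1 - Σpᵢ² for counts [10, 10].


Probabilities: [10/20, 10/20] ≈ [0.5, 0.5]
Σpᵢ² = (100 + 100)/20² = 200/400
Gini = 1 - Σpᵢ² = 1 - 200/400 = 0.5

0.5


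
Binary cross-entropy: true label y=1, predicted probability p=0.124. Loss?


BCE = -[y·ln(p) + (1-y)·ln(1-p)]
= -1·ln(0.124) - 0
= -ln(0.124) = 2.0875

2.0875


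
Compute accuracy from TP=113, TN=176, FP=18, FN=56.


Accuracy = (TP+TN)/(TP+TN+FP+FN)
= (113+176)/(363)
= 289/363 = 79.61%

79.61%


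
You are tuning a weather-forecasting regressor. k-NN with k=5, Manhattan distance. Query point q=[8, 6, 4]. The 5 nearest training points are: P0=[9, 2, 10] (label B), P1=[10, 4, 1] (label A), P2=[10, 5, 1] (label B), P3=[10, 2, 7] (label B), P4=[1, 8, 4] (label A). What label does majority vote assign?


d(q,P0) = 11  (label B)
d(q,P1) = 7  (label A)
d(q,P2) = 6  (label B)
d(q,P3) = 9  (label B)
d(q,P4) = 9  (label A)
Votes: A=2, B=3
Majority → B

B


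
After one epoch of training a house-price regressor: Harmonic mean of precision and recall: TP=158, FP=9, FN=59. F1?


Precision = 158/167 = 0.9461
Recall = 158/217 = 0.7281
F1 = 2·P·R/(P+R) = 2·TP/(2·TP+FP+FN) = 316/(316+9+59) = 316/384 = 0.8229

0.8229


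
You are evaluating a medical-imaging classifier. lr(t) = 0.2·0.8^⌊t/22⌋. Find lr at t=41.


n_drops = ⌊41/22⌋ = 1
lr = 0.2·0.8^1 = 0.2·0.8 = 0.16

0.16


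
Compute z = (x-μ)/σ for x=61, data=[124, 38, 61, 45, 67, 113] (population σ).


μ = 74.6667, σ = 32.5918
z = (61 - 74.6667)/32.5918 = -0.4193

-0.4193


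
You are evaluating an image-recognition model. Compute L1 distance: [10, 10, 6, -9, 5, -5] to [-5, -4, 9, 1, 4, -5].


d = |10+ 5| + |10+ 4| + |6-9| + |-9-1| + |5-4| + |-5+ 5|
  = 15 + 14 + 3 + 10 + 1 + 0
  = 43

43


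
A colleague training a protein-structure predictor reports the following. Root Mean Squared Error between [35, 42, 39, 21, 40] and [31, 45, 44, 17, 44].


MSE = 82/5 = 16.4
RMSE = √(82/5) = 4.0497

4.0497


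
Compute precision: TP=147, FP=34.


Precision = TP/(TP+FP)
= 147/(147+34)
= 147/181 = 81.22%

81.22%


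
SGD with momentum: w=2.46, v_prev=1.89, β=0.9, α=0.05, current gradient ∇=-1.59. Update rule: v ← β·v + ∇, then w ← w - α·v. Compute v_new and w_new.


v_new = 0.9·1.89 - 1.59 = 1.701 - 1.59 = 0.111
w_new = 2.46 - 0.05·0.111 = 2.46 - 0.00555 = 2.45445

v_new=0.111, w_new=2.45445


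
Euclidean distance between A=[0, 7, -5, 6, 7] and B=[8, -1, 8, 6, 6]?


d = √((0-8)² + (7+ 1)² + (-5-8)² + (6-6)² + (7-6)²)
  = √(64 + 64 + 169 + 0 + 1)
  = √298 = 17.2627

17.2627


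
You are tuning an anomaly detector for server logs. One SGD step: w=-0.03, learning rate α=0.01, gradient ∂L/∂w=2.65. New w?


w_new = w - α·∇
= -0.03 - 0.01·2.65
= -0.03 - 0.0265
= -0.0565

-0.0565


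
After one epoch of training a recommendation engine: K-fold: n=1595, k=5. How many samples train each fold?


Fold size = 1595/5 = 319
Training per fold = 1595 - 319 = 1276

1276


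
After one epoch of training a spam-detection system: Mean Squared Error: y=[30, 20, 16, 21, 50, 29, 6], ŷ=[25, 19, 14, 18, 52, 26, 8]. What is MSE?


Squared errors: (30-25)²=25, (20-19)²=1, (16-14)²=4, (21-18)²=9, (50-52)²=4, (29-26)²=9, (6-8)²=4
Sum = 56
MSE = 56/7 = 8

8


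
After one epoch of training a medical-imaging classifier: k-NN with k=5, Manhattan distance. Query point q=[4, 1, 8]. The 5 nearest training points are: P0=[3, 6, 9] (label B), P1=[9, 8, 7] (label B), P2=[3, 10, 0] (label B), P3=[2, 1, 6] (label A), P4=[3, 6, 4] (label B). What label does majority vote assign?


d(q,P0) = 7  (label B)
d(q,P1) = 13  (label B)
d(q,P2) = 18  (label B)
d(q,P3) = 4  (label A)
d(q,P4) = 10  (label B)
Votes: A=1, B=4
Majority → B

B


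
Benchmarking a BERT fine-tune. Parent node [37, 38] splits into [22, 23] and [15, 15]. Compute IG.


Parent = [37, 38], H_parent = 0.9999
H_left = 0.9996 (n=45), H_right = 1 (n=30)
H_children = (45/75)·0.9996 + (30/75)·1 = 0.9998
IG = 0.9999 - 0.9998 = 0.0001

0.0001


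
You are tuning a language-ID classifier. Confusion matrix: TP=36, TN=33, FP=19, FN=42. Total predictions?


Total = TP + TN + FP + FN
= 36 + 33 + 19 + 42
= 130
(Predicted positive: 55, predicted negative: 75)

130


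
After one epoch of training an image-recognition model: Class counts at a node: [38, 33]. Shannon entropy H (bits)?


Probabilities: [38/71, 33/71] ≈ [0.5352, 0.4648]
H = -((38/71)·log₂(38/71) + (33/71)·log₂(33/71))
  = 0.9964 bits

0.9964 bits


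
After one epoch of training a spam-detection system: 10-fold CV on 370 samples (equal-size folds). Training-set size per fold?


Fold size = 370/10 = 37
Training per fold = 370 - 37 = 333

333


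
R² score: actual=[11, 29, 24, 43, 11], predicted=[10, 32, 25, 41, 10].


ȳ = 23.6
SS_res = Σ(y-ŷ)² = 16
SS_tot = Σ(y-ȳ)² = 723.2
R² = 1 - SS_res/SS_tot = 1 - 0.0221 = 0.9779

0.9779


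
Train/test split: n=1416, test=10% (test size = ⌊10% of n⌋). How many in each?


Test = ⌊1416·10/100⌋ = 141
Train = 1416 - 141 = 1275

Train: 1275, Test: 141


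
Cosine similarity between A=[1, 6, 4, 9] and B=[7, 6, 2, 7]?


A·B = 1·7 + 6·6 + 4·2 + 9·7 = 114
‖A‖ = √134 = 11.5758, ‖B‖ = √138 = 11.7473
cos = 114/(√134·√138) = 114/√18492 = 0.8383

0.8383


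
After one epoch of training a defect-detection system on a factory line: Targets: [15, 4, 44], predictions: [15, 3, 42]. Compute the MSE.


Squared errors: (15-15)²=0, (4-3)²=1, (44-42)²=4
Sum = 5
MSE = 5/3 = 5/3

5/3


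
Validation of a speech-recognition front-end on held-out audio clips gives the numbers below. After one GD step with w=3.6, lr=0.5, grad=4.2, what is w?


w_new = w - α·∇
= 3.6 - 0.5·4.2
= 3.6 - 2.1
= 1.5

1.5


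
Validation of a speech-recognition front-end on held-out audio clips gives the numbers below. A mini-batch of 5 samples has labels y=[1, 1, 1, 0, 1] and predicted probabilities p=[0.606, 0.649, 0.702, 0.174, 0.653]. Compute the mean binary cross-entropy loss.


L[0] = -ln(0.606) = 0.5009
L[1] = -ln(0.649) = 0.4323
L[2] = -ln(0.702) = 0.3538
L[3] = -ln(1-0.174) = -ln(0.826) = 0.1912
L[4] = -ln(0.653) = 0.4262
mean = (0.5009 + 0.4323 + 0.3538 + 0.1912 + 0.4262)/5 = 0.3809

0.3809


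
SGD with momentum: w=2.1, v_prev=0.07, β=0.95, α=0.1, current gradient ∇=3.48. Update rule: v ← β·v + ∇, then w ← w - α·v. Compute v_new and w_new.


v_new = 0.95·0.07 + 3.48 = 0.0665 + 3.48 = 3.5465
w_new = 2.1 - 0.1·3.5465 = 2.1 - 0.35465 = 1.74535

v_new=3.5465, w_new=1.74535


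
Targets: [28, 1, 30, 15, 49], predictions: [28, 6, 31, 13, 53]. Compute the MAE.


Absolute errors: |28-28|=0, |1-6|=5, |30-31|=1, |15-13|=2, |49-53|=4
Sum = 12
MAE = 12/5 = 12/5

12/5


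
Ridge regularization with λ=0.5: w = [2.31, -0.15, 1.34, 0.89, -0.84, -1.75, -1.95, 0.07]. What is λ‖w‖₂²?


‖w‖₂² = (2.31)² + (-0.15)² + (1.34)² + (0.89)² + (-0.84)² + (-1.75)² + (-1.95)² + (0.07)²
     = 5.3361 + 0.0225 + 1.7956 + 0.7921 + 0.7056 + 3.0625 + 3.8025 + 0.0049
     = 15.5218
λ·‖w‖₂² = 0.5·15.5218 = 7.7609

7.7609


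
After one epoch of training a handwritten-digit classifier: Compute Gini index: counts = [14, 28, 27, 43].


Probabilities: [14/112, 28/112, 27/112, 43/112] ≈ [0.125, 0.25, 0.2411, 0.3839]
Σpᵢ² = (196 + 784 + 729 + 1849)/112² = 3558/12544
Gini = 1 - Σpᵢ² = 1 - 3558/12544 = 0.7164

0.7164


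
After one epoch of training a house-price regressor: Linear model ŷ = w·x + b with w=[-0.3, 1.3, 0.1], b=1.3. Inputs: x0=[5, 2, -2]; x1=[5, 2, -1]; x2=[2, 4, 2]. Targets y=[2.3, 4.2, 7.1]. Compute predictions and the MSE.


ŷ0 = (-0.3)·(5) + (1.3)·(2) + (0.1)·(-2) + 1.3 = 2.2
ŷ1 = (-0.3)·(5) + (1.3)·(2) + (0.1)·(-1) + 1.3 = 2.3
ŷ2 = (-0.3)·(2) + (1.3)·(4) + (0.1)·(2) + 1.3 = 6.1
errors² = [0.01, 3.61, 1.0]
MSE = 4.6200/3 = 1.54

1.54


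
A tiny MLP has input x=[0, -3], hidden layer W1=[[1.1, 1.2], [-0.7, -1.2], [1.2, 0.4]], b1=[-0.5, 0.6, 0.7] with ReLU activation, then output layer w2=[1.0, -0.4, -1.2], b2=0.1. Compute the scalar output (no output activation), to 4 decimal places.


z1[0] = (1.1)·(0) + (1.2)·(-3) - 0.5 = -4.1
z1[1] = (-0.7)·(0) + (-1.2)·(-3) + 0.6 = 4.2
z1[2] = (1.2)·(0) + (0.4)·(-3) + 0.7 = -0.5
h = ReLU(z1) = [0.0, 4.2, 0.0]
output = (1.0)·(0.0) + (-0.4)·(4.2) + (-1.2)·(0.0) + 0.1 = -1.58

-1.58


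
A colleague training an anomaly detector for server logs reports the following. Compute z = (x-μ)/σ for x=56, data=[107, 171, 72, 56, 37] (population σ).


μ = 88.6, σ = 47.1788
z = (56 - 88.6)/47.1788 = -0.691

-0.691


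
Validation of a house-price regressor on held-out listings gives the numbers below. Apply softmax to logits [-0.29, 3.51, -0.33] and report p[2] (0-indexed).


Exponentials: e^-0.29=0.7483, e^3.51=33.4483, e^-0.33=0.7189
Sum = 34.9155
Softmax = [0.0214, 0.958, 0.0206]
p[2] = 0.7189/34.9155 = 0.0206

0.0206


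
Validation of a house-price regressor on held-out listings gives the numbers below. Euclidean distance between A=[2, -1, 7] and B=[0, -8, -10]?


d = √((2-0)² + (-1+ 8)² + (7+ 10)²)
  = √(4 + 49 + 289)
  = √342 = 18.4932

18.4932


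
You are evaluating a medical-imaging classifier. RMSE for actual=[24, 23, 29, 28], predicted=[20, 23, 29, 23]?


MSE = 41/4 = 10.25
RMSE = √(41/4) = 3.2016

3.2016


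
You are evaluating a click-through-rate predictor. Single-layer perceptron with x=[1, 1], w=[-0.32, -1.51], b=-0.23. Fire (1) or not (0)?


z = (1)·(-0.32) + (1)·(-1.51) - 0.23
  = -2.06
step(z) = 0 (z<0)

0


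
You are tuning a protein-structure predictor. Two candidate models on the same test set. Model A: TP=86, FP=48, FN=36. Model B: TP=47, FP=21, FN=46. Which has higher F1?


Model A: P=86/134=0.6418, R=86/122=0.7049, F1=2PR/(P+R)=2TP/(2TP+FP+FN)=172/256=0.6719
Model B: P=47/68=0.6912, R=47/93=0.5054, F1=2PR/(P+R)=2TP/(2TP+FP+FN)=94/161=0.5839
0.6719 > 0.5839 → Model A

Model A


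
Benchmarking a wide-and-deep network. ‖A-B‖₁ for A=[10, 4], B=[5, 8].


d = |10-5| + |4-8|
  = 5 + 4
  = 9

9


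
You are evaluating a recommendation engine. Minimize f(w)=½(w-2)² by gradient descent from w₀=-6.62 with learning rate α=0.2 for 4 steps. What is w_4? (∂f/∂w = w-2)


step 1: grad = -6.62-2 = -8.62; w = -6.62 - 0.2·(-8.62) = -4.896
step 2: grad = -4.896-2 = -6.896; w = -4.896 - 0.2·(-6.896) = -3.5168
step 3: grad = -3.5168-2 = -5.5168; w = -3.5168 - 0.2·(-5.5168) = -2.41344
step 4: grad = -2.41344-2 = -4.41344; w = -2.41344 - 0.2·(-4.41344) = -1.530752

-1.530752


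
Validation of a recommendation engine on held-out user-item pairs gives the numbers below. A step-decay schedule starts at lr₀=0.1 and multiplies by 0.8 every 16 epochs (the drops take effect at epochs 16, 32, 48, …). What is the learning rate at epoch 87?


n_drops = ⌊87/16⌋ = 5
lr = 0.1·0.8^5 = 0.1·0.32768 = 0.032768

0.032768


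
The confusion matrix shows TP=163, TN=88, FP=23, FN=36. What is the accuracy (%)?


Accuracy = (TP+TN)/(TP+TN+FP+FN)
= (163+88)/(310)
= 251/310 = 80.97%

80.97%


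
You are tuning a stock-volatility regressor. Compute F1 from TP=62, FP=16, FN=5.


Precision = 62/78 = 0.7949
Recall = 62/67 = 0.9254
F1 = 2·P·R/(P+R) = 2·TP/(2·TP+FP+FN) = 124/(124+16+5) = 124/145 = 0.8552

0.8552


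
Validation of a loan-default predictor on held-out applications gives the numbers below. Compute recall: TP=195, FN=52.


Recall = TP/(TP+FN)
= 195/(195+52)
= 195/247 = 78.95%

78.95%


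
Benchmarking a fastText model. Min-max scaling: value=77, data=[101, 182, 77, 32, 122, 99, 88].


min=32, max=182
(77-32)/(182-32) = 45/150 = 0.3

0.3


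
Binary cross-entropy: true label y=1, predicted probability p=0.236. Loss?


BCE = -[y·ln(p) + (1-y)·ln(1-p)]
= -1·ln(0.236) - 0
= -ln(0.236) = 1.4439

1.4439


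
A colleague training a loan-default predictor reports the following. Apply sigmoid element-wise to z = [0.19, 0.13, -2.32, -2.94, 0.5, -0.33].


σ(0.19) = 1/(1+e^-0.19) = 0.5474
σ(0.13) = 1/(1+e^-0.13) = 0.5325
σ(-2.32) = 1/(1+e^2.32) = 0.0895
σ(-2.94) = 1/(1+e^2.94) = 0.0502
σ(0.5) = 1/(1+e^-0.5) = 0.6225
σ(-0.33) = 1/(1+e^0.33) = 0.4182
result = [0.5474, 0.5325, 0.0895, 0.0502, 0.6225, 0.4182]

[0.5474, 0.5325, 0.0895, 0.0502, 0.6225, 0.4182]


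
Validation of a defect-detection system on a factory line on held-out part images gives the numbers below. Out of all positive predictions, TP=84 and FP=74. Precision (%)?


Precision = TP/(TP+FP)
= 84/(84+74)
= 84/158 = 53.16%

53.16%


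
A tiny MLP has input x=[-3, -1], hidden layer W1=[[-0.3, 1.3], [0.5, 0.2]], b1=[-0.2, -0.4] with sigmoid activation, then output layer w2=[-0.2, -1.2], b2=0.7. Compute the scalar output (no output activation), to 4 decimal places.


z1[0] = (-0.3)·(-3) + (1.3)·(-1) - 0.2 = -0.6
z1[1] = (0.5)·(-3) + (0.2)·(-1) - 0.4 = -2.1
h = sigmoid(z1) = [0.3543, 0.1091]
output = (-0.2)·(0.3543) + (-1.2)·(0.1091) + 0.7 = 0.4982

0.4982


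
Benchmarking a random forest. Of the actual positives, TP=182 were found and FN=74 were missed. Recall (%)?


Recall = TP/(TP+FN)
= 182/(182+74)
= 182/256 = 71.09%

71.09%


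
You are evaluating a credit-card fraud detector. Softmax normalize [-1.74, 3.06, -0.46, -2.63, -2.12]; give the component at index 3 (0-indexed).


Exponentials: e^-1.74=0.1755, e^3.06=21.3276, e^-0.46=0.6313, e^-2.63=0.0721, e^-2.12=0.12
Sum = 22.3265
Softmax = [0.0079, 0.9553, 0.0283, 0.0032, 0.0054]
p[3] = 0.0721/22.3265 = 0.0032

0.0032


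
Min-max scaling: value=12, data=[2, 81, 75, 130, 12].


min=2, max=130
(12-2)/(130-2) = 10/128 = 0.0781

0.0781


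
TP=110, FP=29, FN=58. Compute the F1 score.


Precision = 110/139 = 0.7914
Recall = 110/168 = 0.6548
F1 = 2·P·R/(P+R) = 2·TP/(2·TP+FP+FN) = 220/(220+29+58) = 220/307 = 0.7166

0.7166


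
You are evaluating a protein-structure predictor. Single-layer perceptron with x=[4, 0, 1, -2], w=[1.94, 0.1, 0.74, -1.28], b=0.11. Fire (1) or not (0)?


z = (4)·(1.94) + (0)·(0.1) + (1)·(0.74) + (-2)·(-1.28) + 0.11
  = 11.17
step(z) = 1 (z≥0)

1


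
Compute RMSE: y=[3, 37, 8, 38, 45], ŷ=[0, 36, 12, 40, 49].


MSE = 46/5 = 9.2
RMSE = √(46/5) = 3.0332

3.0332


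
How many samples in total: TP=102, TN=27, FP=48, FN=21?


Total = TP + TN + FP + FN
= 102 + 27 + 48 + 21
= 198
(Predicted positive: 150, predicted negative: 48)

198


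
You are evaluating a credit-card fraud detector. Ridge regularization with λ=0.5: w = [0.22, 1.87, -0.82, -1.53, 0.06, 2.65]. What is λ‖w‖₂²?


‖w‖₂² = (0.22)² + (1.87)² + (-0.82)² + (-1.53)² + (0.06)² + (2.65)²
     = 0.0484 + 3.4969 + 0.6724 + 2.3409 + 0.0036 + 7.0225
     = 13.5847
λ·‖w‖₂² = 0.5·13.5847 = 6.79235

6.79235


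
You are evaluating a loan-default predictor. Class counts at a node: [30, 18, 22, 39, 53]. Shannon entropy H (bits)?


Probabilities: [30/162, 18/162, 22/162, 39/162, 53/162] ≈ [0.1852, 0.1111, 0.1358, 0.2407, 0.3272]
H = -((30/162)·log₂(30/162) + (18/162)·log₂(18/162) + (22/162)·log₂(22/162) + (39/162)·log₂(39/162) + (53/162)·log₂(53/162))
  = 2.2159 bits

2.2159 bits


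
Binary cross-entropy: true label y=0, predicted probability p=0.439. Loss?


BCE = -[y·ln(p) + (1-y)·ln(1-p)]
= -0 - 1·ln(1-0.439)
= -ln(0.561) = 0.578

0.578


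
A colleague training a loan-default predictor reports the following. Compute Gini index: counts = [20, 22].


Probabilities: [20/42, 22/42] ≈ [0.4762, 0.5238]
Σpᵢ² = (400 + 484)/42² = 884/1764
Gini = 1 - Σpᵢ² = 1 - 884/1764 = 0.4989

0.4989


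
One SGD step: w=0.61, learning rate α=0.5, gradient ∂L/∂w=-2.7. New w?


w_new = w - α·∇
= 0.61 - 0.5·-2.7
= 0.61 + 1.35
= 1.96

1.96


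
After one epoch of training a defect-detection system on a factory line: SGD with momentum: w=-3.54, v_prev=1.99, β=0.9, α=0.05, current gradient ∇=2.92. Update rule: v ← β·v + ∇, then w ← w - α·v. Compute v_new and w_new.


v_new = 0.9·1.99 + 2.92 = 1.791 + 2.92 = 4.711
w_new = -3.54 - 0.05·4.711 = -3.54 - 0.23555 = -3.77555

v_new=4.711, w_new=-3.77555


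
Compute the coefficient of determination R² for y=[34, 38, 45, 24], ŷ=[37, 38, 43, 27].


ȳ = 35.25
SS_res = Σ(y-ŷ)² = 22
SS_tot = Σ(y-ȳ)² = 230.75
R² = 1 - SS_res/SS_tot = 1 - 0.0953 = 0.9047

0.9047


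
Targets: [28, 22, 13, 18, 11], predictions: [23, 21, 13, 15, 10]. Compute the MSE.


Squared errors: (28-23)²=25, (22-21)²=1, (13-13)²=0, (18-15)²=9, (11-10)²=1
Sum = 36
MSE = 36/5 = 36/5

36/5


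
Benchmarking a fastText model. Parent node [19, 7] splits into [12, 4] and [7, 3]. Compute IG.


Parent = [19, 7], H_parent = 0.8404
H_left = 0.8113 (n=16), H_right = 0.8813 (n=10)
H_children = (16/26)·0.8113 + (10/26)·0.8813 = 0.8382
IG = 0.8404 - 0.8382 = 0.0022

0.0022


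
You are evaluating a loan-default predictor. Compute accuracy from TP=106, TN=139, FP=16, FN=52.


Accuracy = (TP+TN)/(TP+TN+FP+FN)
= (106+139)/(313)
= 245/313 = 78.27%

78.27%


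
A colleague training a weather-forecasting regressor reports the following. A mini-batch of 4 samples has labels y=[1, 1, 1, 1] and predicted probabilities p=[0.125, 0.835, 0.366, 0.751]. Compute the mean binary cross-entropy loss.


L[0] = -ln(0.125) = 2.0794
L[1] = -ln(0.835) = 0.1803
L[2] = -ln(0.366) = 1.0051
L[3] = -ln(0.751) = 0.2863
mean = (2.0794 + 0.1803 + 1.0051 + 0.2863)/4 = 0.8878

0.8878


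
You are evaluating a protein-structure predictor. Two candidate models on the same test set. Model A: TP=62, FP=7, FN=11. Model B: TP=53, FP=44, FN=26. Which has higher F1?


Model A: P=62/69=0.8986, R=62/73=0.8493, F1=2PR/(P+R)=2TP/(2TP+FP+FN)=124/142=0.8732
Model B: P=53/97=0.5464, R=53/79=0.6709, F1=2PR/(P+R)=2TP/(2TP+FP+FN)=106/176=0.6023
0.8732 > 0.6023 → Model A

Model A


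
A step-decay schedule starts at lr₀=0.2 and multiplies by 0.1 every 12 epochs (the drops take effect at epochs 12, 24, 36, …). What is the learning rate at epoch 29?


n_drops = ⌊29/12⌋ = 2
lr = 0.2·0.1^2 = 0.2·0.01 = 0.002

0.002


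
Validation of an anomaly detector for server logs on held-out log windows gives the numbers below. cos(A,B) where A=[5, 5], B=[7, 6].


A·B = 5·7 + 5·6 = 65
‖A‖ = √50 = 7.0711, ‖B‖ = √85 = 9.2195
cos = 65/(√50·√85) = 65/√4250 = 0.9971

0.9971


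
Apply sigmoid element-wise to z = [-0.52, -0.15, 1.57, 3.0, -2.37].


σ(-0.52) = 1/(1+e^0.52) = 0.3729
σ(-0.15) = 1/(1+e^0.15) = 0.4626
σ(1.57) = 1/(1+e^-1.57) = 0.8278
σ(3.0) = 1/(1+e^-3.0) = 0.9526
σ(-2.37) = 1/(1+e^2.37) = 0.0855
result = [0.3729, 0.4626, 0.8278, 0.9526, 0.0855]

[0.3729, 0.4626, 0.8278, 0.9526, 0.0855]


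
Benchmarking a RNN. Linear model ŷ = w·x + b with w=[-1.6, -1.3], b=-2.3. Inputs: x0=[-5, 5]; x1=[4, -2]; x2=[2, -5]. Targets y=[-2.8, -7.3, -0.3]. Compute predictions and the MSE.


ŷ0 = (-1.6)·(-5) + (-1.3)·(5) - 2.3 = -0.8
ŷ1 = (-1.6)·(4) + (-1.3)·(-2) - 2.3 = -6.1
ŷ2 = (-1.6)·(2) + (-1.3)·(-5) - 2.3 = 1.0
errors² = [4.0, 1.44, 1.69]
MSE = 7.1300/3 = 2.3767

2.3767


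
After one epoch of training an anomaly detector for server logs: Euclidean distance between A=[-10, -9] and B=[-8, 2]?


d = √((-10+ 8)² + (-9-2)²)
  = √(4 + 121)
  = √125 = 11.1803

11.1803


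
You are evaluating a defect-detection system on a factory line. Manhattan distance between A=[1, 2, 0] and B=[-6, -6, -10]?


d = |1+ 6| + |2+ 6| + |0+ 10|
  = 7 + 8 + 10
  = 25

25


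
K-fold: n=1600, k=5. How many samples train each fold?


Fold size = 1600/5 = 320
Training per fold = 1600 - 320 = 1280

1280


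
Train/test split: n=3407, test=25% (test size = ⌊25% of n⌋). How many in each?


Test = ⌊3407·25/100⌋ = 851
Train = 3407 - 851 = 2556

Train: 2556, Test: 851


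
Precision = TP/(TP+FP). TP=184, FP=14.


Precision = TP/(TP+FP)
= 184/(184+14)
= 184/198 = 92.93%

92.93%


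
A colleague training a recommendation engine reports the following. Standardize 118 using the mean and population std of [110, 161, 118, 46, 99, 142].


μ = 112.6667, σ = 36.2016
z = (118 - 112.6667)/36.2016 = 0.1473

0.1473


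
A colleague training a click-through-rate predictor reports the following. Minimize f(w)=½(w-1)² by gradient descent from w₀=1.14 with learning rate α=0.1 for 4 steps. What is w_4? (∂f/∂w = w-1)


step 1: grad = 1.14-1 = 0.14; w = 1.14 - 0.1·(0.14) = 1.126
step 2: grad = 1.126-1 = 0.126; w = 1.126 - 0.1·(0.126) = 1.1134
step 3: grad = 1.1134-1 = 0.1134; w = 1.1134 - 0.1·(0.1134) = 1.10206
step 4: grad = 1.10206-1 = 0.10206; w = 1.10206 - 0.1·(0.10206) = 1.091854

1.091854


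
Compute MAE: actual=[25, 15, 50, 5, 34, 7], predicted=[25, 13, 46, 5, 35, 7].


Absolute errors: |25-25|=0, |15-13|=2, |50-46|=4, |5-5|=0, |34-35|=1, |7-7|=0
Sum = 7
MAE = 7/6 = 7/6

7/6


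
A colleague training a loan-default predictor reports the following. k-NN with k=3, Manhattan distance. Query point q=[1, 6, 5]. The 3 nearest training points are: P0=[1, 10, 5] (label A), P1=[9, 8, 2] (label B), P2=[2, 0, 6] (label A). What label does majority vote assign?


d(q,P0) = 4  (label A)
d(q,P1) = 13  (label B)
d(q,P2) = 8  (label A)
Votes: A=2, B=1
Majority → A

A


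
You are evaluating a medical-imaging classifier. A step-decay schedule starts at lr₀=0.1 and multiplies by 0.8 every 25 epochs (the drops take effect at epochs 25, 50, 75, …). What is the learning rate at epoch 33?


n_drops = ⌊33/25⌋ = 1
lr = 0.1·0.8^1 = 0.1·0.8 = 0.08

0.08


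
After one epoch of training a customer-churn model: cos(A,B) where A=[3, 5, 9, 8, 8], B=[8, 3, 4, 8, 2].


A·B = 3·8 + 5·3 + 9·4 + 8·8 + 8·2 = 155
‖A‖ = √243 = 15.5885, ‖B‖ = √157 = 12.53
cos = 155/(√243·√157) = 155/√38151 = 0.7936

0.7936


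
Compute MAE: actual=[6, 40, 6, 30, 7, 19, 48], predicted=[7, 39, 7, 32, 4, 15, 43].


Absolute errors: |6-7|=1, |40-39|=1, |6-7|=1, |30-32|=2, |7-4|=3, |19-15|=4, |48-43|=5
Sum = 17
MAE = 17/7 = 17/7

17/7


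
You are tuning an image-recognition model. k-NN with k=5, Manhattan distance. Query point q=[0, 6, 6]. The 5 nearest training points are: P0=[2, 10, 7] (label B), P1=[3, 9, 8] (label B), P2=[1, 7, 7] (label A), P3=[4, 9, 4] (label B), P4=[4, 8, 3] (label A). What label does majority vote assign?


d(q,P0) = 7  (label B)
d(q,P1) = 8  (label B)
d(q,P2) = 3  (label A)
d(q,P3) = 9  (label B)
d(q,P4) = 9  (label A)
Votes: A=2, B=3
Majority → B

B


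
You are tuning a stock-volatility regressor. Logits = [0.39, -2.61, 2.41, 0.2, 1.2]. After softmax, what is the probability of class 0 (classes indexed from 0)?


Exponentials: e^0.39=1.477, e^-2.61=0.0735, e^2.41=11.134, e^0.2=1.2214, e^1.2=3.3201
Sum = 17.226
Softmax = [0.0857, 0.0043, 0.6463, 0.0709, 0.1927]
p[0] = 1.477/17.226 = 0.0857

0.0857


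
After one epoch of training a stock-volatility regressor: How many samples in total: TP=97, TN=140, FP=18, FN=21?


Total = TP + TN + FP + FN
= 97 + 140 + 18 + 21
= 276
(Predicted positive: 115, predicted negative: 161)

276


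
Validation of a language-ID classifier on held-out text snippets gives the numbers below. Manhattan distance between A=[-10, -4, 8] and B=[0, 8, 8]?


d = |-10-0| + |-4-8| + |8-8|
  = 10 + 12 + 0
  = 22

22


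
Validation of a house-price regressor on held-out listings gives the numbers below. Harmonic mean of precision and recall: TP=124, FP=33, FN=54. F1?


Precision = 124/157 = 0.7898
Recall = 124/178 = 0.6966
F1 = 2·P·R/(P+R) = 2·TP/(2·TP+FP+FN) = 248/(248+33+54) = 248/335 = 0.7403

0.7403


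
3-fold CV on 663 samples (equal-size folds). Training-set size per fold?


Fold size = 663/3 = 221
Training per fold = 663 - 221 = 442

442


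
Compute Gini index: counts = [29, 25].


Probabilities: [29/54, 25/54] ≈ [0.537, 0.463]
Σpᵢ² = (841 + 625)/54² = 1466/2916
Gini = 1 - Σpᵢ² = 1 - 1466/2916 = 0.4973

0.4973


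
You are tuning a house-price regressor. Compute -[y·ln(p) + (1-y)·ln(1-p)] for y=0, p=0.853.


BCE = -[y·ln(p) + (1-y)·ln(1-p)]
= -0 - 1·ln(1-0.853)
= -ln(0.147) = 1.9173

1.9173


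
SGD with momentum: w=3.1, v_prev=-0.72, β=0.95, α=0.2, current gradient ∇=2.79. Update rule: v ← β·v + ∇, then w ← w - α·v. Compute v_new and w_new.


v_new = 0.95·-0.72 + 2.79 = -0.684 + 2.79 = 2.106
w_new = 3.1 - 0.2·2.106 = 3.1 - 0.4212 = 2.6788

v_new=2.106, w_new=2.6788


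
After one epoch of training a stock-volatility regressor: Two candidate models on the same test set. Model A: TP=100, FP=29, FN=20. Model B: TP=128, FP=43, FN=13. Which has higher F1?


Model A: P=100/129=0.7752, R=100/120=0.8333, F1=2PR/(P+R)=2TP/(2TP+FP+FN)=200/249=0.8032
Model B: P=128/171=0.7485, R=128/141=0.9078, F1=2PR/(P+R)=2TP/(2TP+FP+FN)=256/312=0.8205
0.8032 < 0.8205 → Model B

Model B


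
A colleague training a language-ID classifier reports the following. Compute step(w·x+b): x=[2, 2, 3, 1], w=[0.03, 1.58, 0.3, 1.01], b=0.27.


z = (2)·(0.03) + (2)·(1.58) + (3)·(0.3) + (1)·(1.01) + 0.27
  = 5.4
step(z) = 1 (z≥0)

1


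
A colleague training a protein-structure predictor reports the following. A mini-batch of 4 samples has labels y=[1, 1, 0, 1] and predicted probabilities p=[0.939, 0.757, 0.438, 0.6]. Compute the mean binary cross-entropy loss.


L[0] = -ln(0.939) = 0.0629
L[1] = -ln(0.757) = 0.2784
L[2] = -ln(1-0.438) = -ln(0.562) = 0.5763
L[3] = -ln(0.6) = 0.5108
mean = (0.0629 + 0.2784 + 0.5763 + 0.5108)/4 = 0.3571

0.3571


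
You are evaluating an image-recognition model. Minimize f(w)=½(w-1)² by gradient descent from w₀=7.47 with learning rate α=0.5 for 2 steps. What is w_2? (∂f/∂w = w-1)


step 1: grad = 7.47-1 = 6.47; w = 7.47 - 0.5·(6.47) = 4.235
step 2: grad = 4.235-1 = 3.235; w = 4.235 - 0.5·(3.235) = 2.6175

2.6175


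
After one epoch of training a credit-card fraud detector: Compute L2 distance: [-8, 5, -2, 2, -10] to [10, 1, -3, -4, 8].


d = √((-8-10)² + (5-1)² + (-2+ 3)² + (2+ 4)² + (-10-8)²)
  = √(324 + 16 + 1 + 36 + 324)
  = √701 = 26.4764

26.4764


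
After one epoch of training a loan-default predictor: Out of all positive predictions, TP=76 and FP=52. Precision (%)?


Precision = TP/(TP+FP)
= 76/(76+52)
= 76/128 = 59.38%

59.38%


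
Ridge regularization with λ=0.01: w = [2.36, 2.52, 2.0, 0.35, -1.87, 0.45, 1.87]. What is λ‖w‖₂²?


‖w‖₂² = (2.36)² + (2.52)² + (2.0)² + (0.35)² + (-1.87)² + (0.45)² + (1.87)²
     = 5.5696 + 6.3504 + 4 + 0.1225 + 3.4969 + 0.2025 + 3.4969
     = 23.2388
λ·‖w‖₂² = 0.01·23.2388 = 0.232388

0.232388


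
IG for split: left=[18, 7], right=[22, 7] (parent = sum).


Parent = [40, 14], H_parent = 0.8256
H_left = 0.8555 (n=25), H_right = 0.7973 (n=29)
H_children = (25/54)·0.8555 + (29/54)·0.7973 = 0.8242
IG = 0.8256 - 0.8242 = 0.0014

0.0014


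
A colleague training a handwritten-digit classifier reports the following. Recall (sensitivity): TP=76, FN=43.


Recall = TP/(TP+FN)
= 76/(76+43)
= 76/119 = 63.87%

63.87%


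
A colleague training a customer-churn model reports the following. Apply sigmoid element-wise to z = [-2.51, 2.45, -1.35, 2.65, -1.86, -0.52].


σ(-2.51) = 1/(1+e^2.51) = 0.0752
σ(2.45) = 1/(1+e^-2.45) = 0.9206
σ(-1.35) = 1/(1+e^1.35) = 0.2059
σ(2.65) = 1/(1+e^-2.65) = 0.934
σ(-1.86) = 1/(1+e^1.86) = 0.1347
σ(-0.52) = 1/(1+e^0.52) = 0.3729
result = [0.0752, 0.9206, 0.2059, 0.934, 0.1347, 0.3729]

[0.0752, 0.9206, 0.2059, 0.934, 0.1347, 0.3729]


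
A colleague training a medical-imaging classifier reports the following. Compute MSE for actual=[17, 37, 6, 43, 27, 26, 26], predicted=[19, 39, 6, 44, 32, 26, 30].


Squared errors: (17-19)²=4, (37-39)²=4, (6-6)²=0, (43-44)²=1, (27-32)²=25, (26-26)²=0, (26-30)²=16
Sum = 50
MSE = 50/7 = 50/7

50/7


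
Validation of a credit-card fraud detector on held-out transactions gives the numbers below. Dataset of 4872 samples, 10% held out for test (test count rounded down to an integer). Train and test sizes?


Test = ⌊4872·10/100⌋ = 487
Train = 4872 - 487 = 4385

Train: 4385, Test: 487


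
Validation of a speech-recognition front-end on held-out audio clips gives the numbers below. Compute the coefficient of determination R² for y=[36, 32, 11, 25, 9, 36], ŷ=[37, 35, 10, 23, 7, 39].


ȳ = 24.8333
SS_res = Σ(y-ŷ)² = 28
SS_tot = Σ(y-ȳ)² = 742.83
R² = 1 - SS_res/SS_tot = 1 - 0.0377 = 0.9623

0.9623


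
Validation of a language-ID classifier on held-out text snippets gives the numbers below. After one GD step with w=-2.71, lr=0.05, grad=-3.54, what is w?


w_new = w - α·∇
= -2.71 - 0.05·-3.54
= -2.71 + 0.177
= -2.533

-2.533


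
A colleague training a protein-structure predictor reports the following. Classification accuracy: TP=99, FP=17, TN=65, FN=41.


Accuracy = (TP+TN)/(TP+TN+FP+FN)
= (99+65)/(222)
= 164/222 = 73.87%

73.87%


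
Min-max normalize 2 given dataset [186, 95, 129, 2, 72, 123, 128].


min=2, max=186
(2-2)/(186-2) = 0/184 = 0.0

0.0


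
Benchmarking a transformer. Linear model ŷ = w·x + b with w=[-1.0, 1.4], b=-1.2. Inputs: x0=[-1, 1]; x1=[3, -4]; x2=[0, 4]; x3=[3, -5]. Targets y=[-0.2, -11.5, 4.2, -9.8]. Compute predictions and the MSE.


ŷ0 = (-1.0)·(-1) + (1.4)·(1) - 1.2 = 1.2
ŷ1 = (-1.0)·(3) + (1.4)·(-4) - 1.2 = -9.8
ŷ2 = (-1.0)·(0) + (1.4)·(4) - 1.2 = 4.4
ŷ3 = (-1.0)·(3) + (1.4)·(-5) - 1.2 = -11.2
errors² = [1.96, 2.89, 0.04, 1.96]
MSE = 6.8500/4 = 1.7125

1.7125


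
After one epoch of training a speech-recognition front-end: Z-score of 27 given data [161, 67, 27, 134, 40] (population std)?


μ = 85.8, σ = 52.7007
z = (27 - 85.8)/52.7007 = -1.1157

-1.1157


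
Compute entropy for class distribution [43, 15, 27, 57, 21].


Probabilities: [43/163, 15/163, 27/163, 57/163, 21/163] ≈ [0.2638, 0.092, 0.1656, 0.3497, 0.1288]
H = -((43/163)·log₂(43/163) + (15/163)·log₂(15/163) + (27/163)·log₂(27/163) + (57/163)·log₂(57/163) + (21/163)·log₂(21/163))
  = 2.1645 bits

2.1645 bits


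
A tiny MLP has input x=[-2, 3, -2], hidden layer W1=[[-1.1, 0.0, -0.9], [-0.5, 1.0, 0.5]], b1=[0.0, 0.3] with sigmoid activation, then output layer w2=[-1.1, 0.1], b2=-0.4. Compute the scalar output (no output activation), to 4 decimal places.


z1[0] = (-1.1)·(-2) + (0.0)·(3) + (-0.9)·(-2) + 0.0 = 4.0
z1[1] = (-0.5)·(-2) + (1.0)·(3) + (0.5)·(-2) + 0.3 = 3.3
h = sigmoid(z1) = [0.982, 0.9644]
output = (-1.1)·(0.982) + (0.1)·(0.9644) - 0.4 = -1.3838

-1.3838


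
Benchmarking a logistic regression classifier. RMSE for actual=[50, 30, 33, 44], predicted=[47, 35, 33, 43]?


MSE = 35/4 = 8.75
RMSE = √(35/4) = 2.958

2.958


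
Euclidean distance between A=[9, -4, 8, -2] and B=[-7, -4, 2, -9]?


d = √((9+ 7)² + (-4+ 4)² + (8-2)² + (-2+ 9)²)
  = √(256 + 0 + 36 + 49)
  = √341 = 18.4662

18.4662


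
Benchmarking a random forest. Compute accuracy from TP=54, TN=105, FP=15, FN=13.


Accuracy = (TP+TN)/(TP+TN+FP+FN)
= (54+105)/(187)
= 159/187 = 85.03%

85.03%


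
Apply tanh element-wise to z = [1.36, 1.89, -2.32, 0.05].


tanh(1.36) = 0.8764
tanh(1.89) = 0.9554
tanh(-2.32) = -0.9809
tanh(0.05) = 0.05
result = [0.8764, 0.9554, -0.9809, 0.05]

[0.8764, 0.9554, -0.9809, 0.05]


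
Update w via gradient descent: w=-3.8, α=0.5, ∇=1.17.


w_new = w - α·∇
= -3.8 - 0.5·1.17
= -3.8 - 0.585
= -4.385

-4.385


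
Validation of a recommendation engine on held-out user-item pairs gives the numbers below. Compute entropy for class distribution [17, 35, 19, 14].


Probabilities: [17/85, 35/85, 19/85, 14/85] ≈ [0.2, 0.4118, 0.2235, 0.1647]
H = -((17/85)·log₂(17/85) + (35/85)·log₂(35/85) + (19/85)·log₂(19/85) + (14/85)·log₂(14/85))
  = 1.9032 bits

1.9032 bits


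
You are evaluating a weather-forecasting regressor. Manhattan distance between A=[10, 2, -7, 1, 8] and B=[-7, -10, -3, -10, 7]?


d = |10+ 7| + |2+ 10| + |-7+ 3| + |1+ 10| + |8-7|
  = 17 + 12 + 4 + 11 + 1
  = 45

45


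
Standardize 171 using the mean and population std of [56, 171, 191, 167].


μ = 146.25, σ = 52.8932
z = (171 - 146.25)/52.8932 = 0.4679

0.4679


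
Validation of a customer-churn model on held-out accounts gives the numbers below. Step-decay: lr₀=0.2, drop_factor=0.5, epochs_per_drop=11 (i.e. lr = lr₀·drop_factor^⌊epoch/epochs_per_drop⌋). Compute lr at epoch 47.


n_drops = ⌊47/11⌋ = 4
lr = 0.2·0.5^4 = 0.2·0.0625 = 0.0125

0.0125


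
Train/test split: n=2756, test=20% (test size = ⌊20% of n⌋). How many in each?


Test = ⌊2756·20/100⌋ = 551
Train = 2756 - 551 = 2205

Train: 2205, Test: 551


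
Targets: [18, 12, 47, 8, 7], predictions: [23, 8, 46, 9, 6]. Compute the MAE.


Absolute errors: |18-23|=5, |12-8|=4, |47-46|=1, |8-9|=1, |7-6|=1
Sum = 12
MAE = 12/5 = 12/5

12/5


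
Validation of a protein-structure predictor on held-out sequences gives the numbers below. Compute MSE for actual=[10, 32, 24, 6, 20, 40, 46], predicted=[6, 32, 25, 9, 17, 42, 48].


Squared errors: (10-6)²=16, (32-32)²=0, (24-25)²=1, (6-9)²=9, (20-17)²=9, (40-42)²=4, (46-48)²=4
Sum = 43
MSE = 43/7 = 43/7

43/7


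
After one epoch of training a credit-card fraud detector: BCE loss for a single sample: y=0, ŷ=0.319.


BCE = -[y·ln(p) + (1-y)·ln(1-p)]
= -0 - 1·ln(1-0.319)
= -ln(0.681) = 0.3842

0.3842


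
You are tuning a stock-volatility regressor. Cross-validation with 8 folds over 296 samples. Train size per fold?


Fold size = 296/8 = 37
Training per fold = 296 - 37 = 259

259


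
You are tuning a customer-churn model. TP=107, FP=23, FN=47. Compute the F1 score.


Precision = 107/130 = 0.8231
Recall = 107/154 = 0.6948
F1 = 2·P·R/(P+R) = 2·TP/(2·TP+FP+FN) = 214/(214+23+47) = 214/284 = 0.7535

0.7535


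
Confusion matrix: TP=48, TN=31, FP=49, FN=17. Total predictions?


Total = TP + TN + FP + FN
= 48 + 31 + 49 + 17
= 145
(Predicted positive: 97, predicted negative: 48)

145


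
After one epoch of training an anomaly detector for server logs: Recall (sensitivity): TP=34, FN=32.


Recall = TP/(TP+FN)
= 34/(34+32)
= 34/66 = 51.52%

51.52%


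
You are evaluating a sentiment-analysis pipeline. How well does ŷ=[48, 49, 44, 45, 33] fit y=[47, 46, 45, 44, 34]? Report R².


ȳ = 43.2
SS_res = Σ(y-ŷ)² = 13
SS_tot = Σ(y-ȳ)² = 110.8
R² = 1 - SS_res/SS_tot = 1 - 0.1173 = 0.8827

0.8827


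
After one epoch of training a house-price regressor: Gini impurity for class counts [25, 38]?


Probabilities: [25/63, 38/63] ≈ [0.3968, 0.6032]
Σpᵢ² = (625 + 1444)/63² = 2069/3969
Gini = 1 - Σpᵢ² = 1 - 2069/3969 = 0.4787

0.4787


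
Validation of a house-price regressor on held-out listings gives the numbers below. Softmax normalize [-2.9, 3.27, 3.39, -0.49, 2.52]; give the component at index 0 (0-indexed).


Exponentials: e^-2.9=0.055, e^3.27=26.3113, e^3.39=29.666, e^-0.49=0.6126, e^2.52=12.4286
Sum = 69.0735
Softmax = [0.0008, 0.3809, 0.4295, 0.0089, 0.1799]
p[0] = 0.055/69.0735 = 0.0008

0.0008


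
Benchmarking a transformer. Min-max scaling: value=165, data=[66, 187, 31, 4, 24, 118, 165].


min=4, max=187
(165-4)/(187-4) = 161/183 = 0.8798

0.8798


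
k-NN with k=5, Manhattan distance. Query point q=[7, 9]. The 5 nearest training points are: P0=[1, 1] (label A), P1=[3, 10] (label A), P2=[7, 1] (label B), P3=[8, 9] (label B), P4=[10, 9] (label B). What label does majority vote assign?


d(q,P0) = 14  (label A)
d(q,P1) = 5  (label A)
d(q,P2) = 8  (label B)
d(q,P3) = 1  (label B)
d(q,P4) = 3  (label B)
Votes: A=2, B=3
Majority → B

B


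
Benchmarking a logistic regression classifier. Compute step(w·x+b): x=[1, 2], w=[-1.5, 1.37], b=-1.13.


z = (1)·(-1.5) + (2)·(1.37) - 1.13
  = 0.11
step(z) = 1 (z≥0)

1


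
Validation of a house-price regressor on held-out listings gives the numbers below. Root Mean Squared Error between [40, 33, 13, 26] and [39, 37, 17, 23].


MSE = 42/4 = 10.5
RMSE = √(42/4) = 3.2404

3.2404


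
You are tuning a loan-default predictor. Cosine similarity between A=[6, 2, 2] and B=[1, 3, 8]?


A·B = 6·1 + 2·3 + 2·8 = 28
‖A‖ = √44 = 6.6332, ‖B‖ = √74 = 8.6023
cos = 28/(√44·√74) = 28/√3256 = 0.4907

0.4907


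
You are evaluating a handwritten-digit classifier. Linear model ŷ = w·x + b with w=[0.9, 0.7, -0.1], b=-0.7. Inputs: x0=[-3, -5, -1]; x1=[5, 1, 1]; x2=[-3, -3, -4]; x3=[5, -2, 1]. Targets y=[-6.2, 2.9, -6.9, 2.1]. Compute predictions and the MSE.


ŷ0 = (0.9)·(-3) + (0.7)·(-5) + (-0.1)·(-1) - 0.7 = -6.8
ŷ1 = (0.9)·(5) + (0.7)·(1) + (-0.1)·(1) - 0.7 = 4.4
ŷ2 = (0.9)·(-3) + (0.7)·(-3) + (-0.1)·(-4) - 0.7 = -5.1
ŷ3 = (0.9)·(5) + (0.7)·(-2) + (-0.1)·(1) - 0.7 = 2.3
errors² = [0.36, 2.25, 3.24, 0.04]
MSE = 5.8900/4 = 1.4725

1.4725


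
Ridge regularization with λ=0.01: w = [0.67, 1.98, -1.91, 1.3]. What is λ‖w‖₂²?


‖w‖₂² = (0.67)² + (1.98)² + (-1.91)² + (1.3)²
     = 0.4489 + 3.9204 + 3.6481 + 1.69
     = 9.7074
λ·‖w‖₂² = 0.01·9.7074 = 0.097074

0.097074


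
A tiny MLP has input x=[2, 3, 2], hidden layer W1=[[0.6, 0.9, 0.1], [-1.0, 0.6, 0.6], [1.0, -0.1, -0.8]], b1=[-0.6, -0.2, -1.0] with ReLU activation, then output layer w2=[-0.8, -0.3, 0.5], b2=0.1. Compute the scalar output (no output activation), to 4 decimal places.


z1[0] = (0.6)·(2) + (0.9)·(3) + (0.1)·(2) - 0.6 = 3.5
z1[1] = (-1.0)·(2) + (0.6)·(3) + (0.6)·(2) - 0.2 = 0.8
z1[2] = (1.0)·(2) + (-0.1)·(3) + (-0.8)·(2) - 1.0 = -0.9
h = ReLU(z1) = [3.5, 0.8, 0.0]
output = (-0.8)·(3.5) + (-0.3)·(0.8) + (0.5)·(0.0) + 0.1 = -2.94

-2.94


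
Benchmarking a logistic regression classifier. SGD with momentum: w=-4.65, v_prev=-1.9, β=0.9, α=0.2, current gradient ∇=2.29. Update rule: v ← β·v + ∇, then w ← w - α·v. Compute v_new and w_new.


v_new = 0.9·-1.9 + 2.29 = -1.71 + 2.29 = 0.58
w_new = -4.65 - 0.2·0.58 = -4.65 - 0.116 = -4.766

v_new=0.58, w_new=-4.766
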